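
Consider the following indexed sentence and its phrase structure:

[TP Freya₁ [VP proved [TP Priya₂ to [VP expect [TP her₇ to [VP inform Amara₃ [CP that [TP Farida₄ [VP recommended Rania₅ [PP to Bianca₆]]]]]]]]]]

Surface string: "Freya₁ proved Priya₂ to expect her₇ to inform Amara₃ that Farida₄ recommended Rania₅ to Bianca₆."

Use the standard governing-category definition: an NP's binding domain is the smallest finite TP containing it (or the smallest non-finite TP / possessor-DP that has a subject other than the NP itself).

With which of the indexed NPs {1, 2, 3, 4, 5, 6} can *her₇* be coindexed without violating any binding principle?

{1}

*her* is a pronoun, so Principle B applies: it must be free in its binding domain.
Binding domain of *her₇*: the embedded TP, whose subject is Priya₂.
*Freya₁* c-commands the pronoun but from outside its binding domain, and is not c-commanded by it → coindexation permitted.
*Priya₂* c-commands the pronoun within its binding domain → coindexation would violate Principle B.
*Amara₃*: the pronoun c-commands this R-expression → coindexation would violate Principle C on *Amara₃*.
*Farida₄*: the pronoun c-commands this R-expression → coindexation would violate Principle C on *Farida₄*.
*Rania₅*: the pronoun c-commands this R-expression → coindexation would violate Principle C on *Rania₅*.
*Bianca₆*: the pronoun c-commands this R-expression → coindexation would violate Principle C on *Bianca₆*.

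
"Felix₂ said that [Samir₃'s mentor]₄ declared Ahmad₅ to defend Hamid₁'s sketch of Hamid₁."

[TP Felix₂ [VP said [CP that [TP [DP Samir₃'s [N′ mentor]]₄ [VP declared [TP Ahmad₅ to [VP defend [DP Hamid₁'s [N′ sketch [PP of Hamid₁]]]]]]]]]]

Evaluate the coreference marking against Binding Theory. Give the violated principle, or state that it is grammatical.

The two coindexed NPs are *Hamid₁* (the higher occurrence) and *Hamid₁* (the lower occurrence).
*Hamid₁* (the lower occurrence) is an R-expression. Principle C requires it to be free everywhere.
*Hamid₁* (the higher occurrence) c-commands it and carries the same index.
The R-expression is bound → Principle C violation.

Principle C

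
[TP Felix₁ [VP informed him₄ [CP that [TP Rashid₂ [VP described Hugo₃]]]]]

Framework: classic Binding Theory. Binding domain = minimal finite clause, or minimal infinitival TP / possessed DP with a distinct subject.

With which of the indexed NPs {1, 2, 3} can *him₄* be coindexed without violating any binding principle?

none

*him* is a pronoun, so Principle B applies: it must be free in its binding domain.
Binding domain of *him₄*: the matrix TP, whose subject is Felix₁.
*Felix₁* c-commands the pronoun within its binding domain → coindexation would violate Principle B.
*Rashid₂*: the pronoun c-commands this R-expression → coindexation would violate Principle C on *Rashid₂*.
*Hugo₃*: the pronoun c-commands this R-expression → coindexation would violate Principle C on *Hugo₃*.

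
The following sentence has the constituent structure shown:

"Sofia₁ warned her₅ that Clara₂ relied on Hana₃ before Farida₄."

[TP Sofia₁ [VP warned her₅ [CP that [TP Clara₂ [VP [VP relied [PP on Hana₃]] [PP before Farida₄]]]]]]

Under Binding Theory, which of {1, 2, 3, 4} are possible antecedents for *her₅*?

none

*her* is a pronoun, so Principle B applies: it must be free in its binding domain.
Binding domain of *her₅*: the matrix TP, whose subject is Sofia₁.
*Sofia₁* c-commands the pronoun within its binding domain → coindexation would violate Principle B.
*Clara₂*: the pronoun c-commands this R-expression → coindexation would violate Principle C on *Clara₂*.
*Hana₃*: the pronoun c-commands this R-expression → coindexation would violate Principle C on *Hana₃*.
*Farida₄*: the pronoun c-commands this R-expression → coindexation would violate Principle C on *Farida₄*.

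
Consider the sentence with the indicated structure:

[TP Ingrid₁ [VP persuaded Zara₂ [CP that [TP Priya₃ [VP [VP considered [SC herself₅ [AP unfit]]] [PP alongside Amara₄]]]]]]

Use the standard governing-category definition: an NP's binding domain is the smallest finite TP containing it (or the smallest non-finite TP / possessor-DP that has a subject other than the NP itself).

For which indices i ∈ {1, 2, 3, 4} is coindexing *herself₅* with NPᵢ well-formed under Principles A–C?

{3}

*herself* is an anaphor, so Principle A applies: it must be bound in its binding domain.
Binding domain of *herself₅*: the embedded TP, whose subject is Priya₃.
*Ingrid₁* c-commands the anaphor but is outside its binding domain → cannot satisfy Principle A.
*Zara₂* c-commands the anaphor but is outside its binding domain → cannot satisfy Principle A.
*Priya₃* c-commands the anaphor within its binding domain → licit binder.
*Amara₄* does not c-command the anaphor → cannot bind it.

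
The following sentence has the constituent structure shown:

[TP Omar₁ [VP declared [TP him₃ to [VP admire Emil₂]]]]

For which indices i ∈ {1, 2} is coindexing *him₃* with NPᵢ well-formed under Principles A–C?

*him* is a pronoun, so Principle B applies: it must be free in its binding domain.
Binding domain of *him₃*: the matrix TP, whose subject is Omar₁.
*Omar₁* c-commands the pronoun within its binding domain → coindexation would violate Principle B.
*Emil₂*: the pronoun c-commands this R-expression → coindexation would violate Principle C on *Emil₂*.

none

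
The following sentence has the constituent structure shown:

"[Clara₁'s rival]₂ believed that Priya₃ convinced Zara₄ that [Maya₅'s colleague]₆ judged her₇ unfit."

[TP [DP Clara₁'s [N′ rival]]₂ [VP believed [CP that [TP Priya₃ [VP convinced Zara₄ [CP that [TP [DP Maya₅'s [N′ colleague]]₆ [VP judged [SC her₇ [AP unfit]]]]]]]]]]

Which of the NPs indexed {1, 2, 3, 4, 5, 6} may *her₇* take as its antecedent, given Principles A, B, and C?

*her* is a pronoun, so Principle B applies: it must be free in its binding domain.
Binding domain of *her₇*: the embedded TP, whose subject is [Maya₅'s colleague]₆.
*Clara₁* and the pronoun do not c-command one another → neither Principle B nor Principle C is at stake; coindexation permitted.
*[Clara₁'s rival]₂* c-commands the pronoun but from outside its binding domain, and is not c-commanded by it → coindexation permitted.
*Priya₃* c-commands the pronoun but from outside its binding domain, and is not c-commanded by it → coindexation permitted.
*Zara₄* c-commands the pronoun but from outside its binding domain, and is not c-commanded by it → coindexation permitted.
*Maya₅* and the pronoun do not c-command one another → neither Principle B nor Principle C is at stake; coindexation permitted.
*[Maya₅'s colleague]₆* c-commands the pronoun within its binding domain → coindexation would violate Principle B.

{1, 2, 3, 4, 5}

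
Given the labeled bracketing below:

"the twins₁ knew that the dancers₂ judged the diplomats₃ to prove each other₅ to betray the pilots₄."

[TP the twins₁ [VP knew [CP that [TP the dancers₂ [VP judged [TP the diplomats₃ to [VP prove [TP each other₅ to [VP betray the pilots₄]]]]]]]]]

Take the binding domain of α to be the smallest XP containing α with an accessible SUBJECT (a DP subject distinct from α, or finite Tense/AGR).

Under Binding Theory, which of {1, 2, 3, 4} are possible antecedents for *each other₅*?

{3}

*each other* is an anaphor, so Principle A applies: it must be bound in its binding domain.
Binding domain of *each other₅*: the embedded TP, whose subject is the diplomats₃.
*the twins₁* c-commands the anaphor but is outside its binding domain → cannot satisfy Principle A.
*the dancers₂* c-commands the anaphor but is outside its binding domain → cannot satisfy Principle A.
*the diplomats₃* c-commands the anaphor within its binding domain → licit binder.
*the pilots₄* does not c-command the anaphor → cannot bind it.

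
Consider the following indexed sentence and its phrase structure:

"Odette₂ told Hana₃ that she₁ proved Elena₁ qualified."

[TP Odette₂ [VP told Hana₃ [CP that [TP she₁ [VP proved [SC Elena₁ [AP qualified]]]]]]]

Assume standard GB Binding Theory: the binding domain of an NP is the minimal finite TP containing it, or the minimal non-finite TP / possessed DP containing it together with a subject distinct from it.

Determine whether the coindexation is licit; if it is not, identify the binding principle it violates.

The two coindexed NPs are *she₁* and *Elena₁*.
*Elena₁* is an R-expression. Principle C requires it to be free everywhere.
*she₁* c-commands it and carries the same index.
The R-expression is bound → Principle C violation.

Principle C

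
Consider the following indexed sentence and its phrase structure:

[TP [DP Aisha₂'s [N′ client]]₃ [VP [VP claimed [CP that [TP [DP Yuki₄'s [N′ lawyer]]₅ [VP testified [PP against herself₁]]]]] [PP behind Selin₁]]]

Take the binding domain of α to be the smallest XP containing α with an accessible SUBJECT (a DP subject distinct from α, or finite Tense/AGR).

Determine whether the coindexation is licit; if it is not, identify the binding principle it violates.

The two coindexed NPs are *Selin₁* and *herself₁*.
*herself₁* is an anaphor. Principle A requires it to be bound within its binding domain — the embedded TP, whose subject is [Yuki₄'s lawyer]₅.
Within that domain it is c-commanded by *[Yuki₄'s lawyer]₅*, which does not share its index.
*Selin₁* does not c-command the anaphor at all.
The anaphor is unbound in its domain → Principle A violation.

Principle A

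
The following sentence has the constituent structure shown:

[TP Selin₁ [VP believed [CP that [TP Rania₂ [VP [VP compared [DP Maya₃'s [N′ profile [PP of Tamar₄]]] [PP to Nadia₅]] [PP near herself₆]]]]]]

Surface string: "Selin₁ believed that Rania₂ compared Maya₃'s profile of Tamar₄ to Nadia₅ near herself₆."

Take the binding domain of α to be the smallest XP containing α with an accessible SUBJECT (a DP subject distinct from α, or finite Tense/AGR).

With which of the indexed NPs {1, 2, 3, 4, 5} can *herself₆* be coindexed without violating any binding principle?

*herself* is an anaphor, so Principle A applies: it must be bound in its binding domain.
Binding domain of *herself₆*: the embedded TP, whose subject is Rania₂.
*Selin₁* c-commands the anaphor but is outside its binding domain → cannot satisfy Principle A.
*Rania₂* c-commands the anaphor within its binding domain → licit binder.
*Maya₃* does not c-command the anaphor → cannot bind it.
*Tamar₄* does not c-command the anaphor → cannot bind it.
*Nadia₅* does not c-command the anaphor → cannot bind it.

{2}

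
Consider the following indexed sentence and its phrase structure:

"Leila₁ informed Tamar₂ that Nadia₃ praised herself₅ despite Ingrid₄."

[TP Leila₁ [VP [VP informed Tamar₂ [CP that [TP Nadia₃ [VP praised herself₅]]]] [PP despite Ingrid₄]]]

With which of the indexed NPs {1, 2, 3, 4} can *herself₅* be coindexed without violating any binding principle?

{3}

*herself* is an anaphor, so Principle A applies: it must be bound in its binding domain.
Binding domain of *herself₅*: the embedded TP, whose subject is Nadia₃.
*Leila₁* c-commands the anaphor but is outside its binding domain → cannot satisfy Principle A.
*Tamar₂* c-commands the anaphor but is outside its binding domain → cannot satisfy Principle A.
*Nadia₃* c-commands the anaphor within its binding domain → licit binder.
*Ingrid₄* does not c-command the anaphor → cannot bind it.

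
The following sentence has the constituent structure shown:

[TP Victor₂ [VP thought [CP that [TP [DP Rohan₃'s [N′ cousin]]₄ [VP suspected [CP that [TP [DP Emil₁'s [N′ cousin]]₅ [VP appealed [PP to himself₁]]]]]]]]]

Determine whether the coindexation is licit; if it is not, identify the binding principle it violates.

The two coindexed NPs are *Emil₁* and *himself₁*.
*himself₁* is an anaphor. Principle A requires it to be bound within its binding domain — the embedded TP, whose subject is [Emil₁'s cousin]₅.
Within that domain it is c-commanded by *[Emil₁'s cousin]₅*, which does not share its index.
*Emil₁* does not c-command the anaphor at all.
The anaphor is unbound in its domain → Principle A violation.

Principle A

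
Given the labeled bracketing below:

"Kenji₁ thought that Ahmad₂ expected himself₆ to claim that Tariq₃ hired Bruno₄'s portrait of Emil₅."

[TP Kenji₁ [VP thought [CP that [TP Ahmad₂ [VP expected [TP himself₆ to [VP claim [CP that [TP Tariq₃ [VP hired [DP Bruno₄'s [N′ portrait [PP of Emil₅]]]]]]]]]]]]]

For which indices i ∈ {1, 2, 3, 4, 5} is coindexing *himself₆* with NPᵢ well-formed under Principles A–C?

{2}

*himself* is an anaphor, so Principle A applies: it must be bound in its binding domain.
Binding domain of *himself₆*: the embedded TP, whose subject is Ahmad₂.
*Kenji₁* c-commands the anaphor but is outside its binding domain → cannot satisfy Principle A.
*Ahmad₂* c-commands the anaphor within its binding domain → licit binder.
*Tariq₃* does not c-command the anaphor → cannot bind it.
*Bruno₄* does not c-command the anaphor → cannot bind it.
*Emil₅* does not c-command the anaphor → cannot bind it.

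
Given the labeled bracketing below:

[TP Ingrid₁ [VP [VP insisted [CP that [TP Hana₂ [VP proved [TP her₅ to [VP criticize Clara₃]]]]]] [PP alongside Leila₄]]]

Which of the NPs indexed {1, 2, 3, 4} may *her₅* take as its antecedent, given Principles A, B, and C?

*her* is a pronoun, so Principle B applies: it must be free in its binding domain.
Binding domain of *her₅*: the embedded TP, whose subject is Hana₂.
*Ingrid₁* c-commands the pronoun but from outside its binding domain, and is not c-commanded by it → coindexation permitted.
*Hana₂* c-commands the pronoun within its binding domain → coindexation would violate Principle B.
*Clara₃*: the pronoun c-commands this R-expression → coindexation would violate Principle C on *Clara₃*.
*Leila₄* and the pronoun do not c-command one another → neither Principle B nor Principle C is at stake; coindexation permitted.

{1, 4}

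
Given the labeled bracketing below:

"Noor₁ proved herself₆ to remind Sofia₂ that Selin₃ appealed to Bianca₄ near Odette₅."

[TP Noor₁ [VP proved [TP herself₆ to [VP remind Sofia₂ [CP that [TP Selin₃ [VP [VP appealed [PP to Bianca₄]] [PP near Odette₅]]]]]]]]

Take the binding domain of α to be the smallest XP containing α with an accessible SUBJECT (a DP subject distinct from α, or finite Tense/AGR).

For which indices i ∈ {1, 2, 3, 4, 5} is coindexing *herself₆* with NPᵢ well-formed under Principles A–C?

{1}

*herself* is an anaphor, so Principle A applies: it must be bound in its binding domain.
Binding domain of *herself₆*: the matrix TP, whose subject is Noor₁.
*Noor₁* c-commands the anaphor within its binding domain → licit binder.
*Sofia₂* does not c-command the anaphor → cannot bind it.
*Selin₃* does not c-command the anaphor → cannot bind it.
*Bianca₄* does not c-command the anaphor → cannot bind it.
*Odette₅* does not c-command the anaphor → cannot bind it.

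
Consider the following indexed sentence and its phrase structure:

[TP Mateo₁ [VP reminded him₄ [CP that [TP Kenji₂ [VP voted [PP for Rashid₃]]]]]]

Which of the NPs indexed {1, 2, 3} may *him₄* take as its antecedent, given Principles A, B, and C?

*him* is a pronoun, so Principle B applies: it must be free in its binding domain.
Binding domain of *him₄*: the matrix TP, whose subject is Mateo₁.
*Mateo₁* c-commands the pronoun within its binding domain → coindexation would violate Principle B.
*Kenji₂*: the pronoun c-commands this R-expression → coindexation would violate Principle C on *Kenji₂*.
*Rashid₃*: the pronoun c-commands this R-expression → coindexation would violate Principle C on *Rashid₃*.

none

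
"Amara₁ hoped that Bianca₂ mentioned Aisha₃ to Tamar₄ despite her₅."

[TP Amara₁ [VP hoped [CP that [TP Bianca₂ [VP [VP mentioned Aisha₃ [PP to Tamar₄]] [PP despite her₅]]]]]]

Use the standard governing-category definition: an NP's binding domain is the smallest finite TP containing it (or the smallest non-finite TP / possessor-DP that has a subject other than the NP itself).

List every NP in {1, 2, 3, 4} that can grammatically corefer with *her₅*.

*her* is a pronoun, so Principle B applies: it must be free in its binding domain.
Binding domain of *her₅*: the embedded TP, whose subject is Bianca₂.
*Amara₁* c-commands the pronoun but from outside its binding domain, and is not c-commanded by it → coindexation permitted.
*Bianca₂* c-commands the pronoun within its binding domain → coindexation would violate Principle B.
*Aisha₃* and the pronoun do not c-command one another → neither Principle B nor Principle C is at stake; coindexation permitted.
*Tamar₄* and the pronoun do not c-command one another → neither Principle B nor Principle C is at stake; coindexation permitted.

{1, 3, 4}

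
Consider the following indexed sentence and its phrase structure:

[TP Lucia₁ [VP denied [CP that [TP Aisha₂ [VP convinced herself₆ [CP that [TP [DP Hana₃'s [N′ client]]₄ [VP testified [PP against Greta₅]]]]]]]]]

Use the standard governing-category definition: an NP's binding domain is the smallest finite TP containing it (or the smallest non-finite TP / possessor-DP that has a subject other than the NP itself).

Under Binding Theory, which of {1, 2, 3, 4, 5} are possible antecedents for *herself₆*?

{2}

*herself* is an anaphor, so Principle A applies: it must be bound in its binding domain.
Binding domain of *herself₆*: the embedded TP, whose subject is Aisha₂.
*Lucia₁* c-commands the anaphor but is outside its binding domain → cannot satisfy Principle A.
*Aisha₂* c-commands the anaphor within its binding domain → licit binder.
*Hana₃* does not c-command the anaphor → cannot bind it.
*[Hana₃'s client]₄* does not c-command the anaphor → cannot bind it.
*Greta₅* does not c-command the anaphor → cannot bind it.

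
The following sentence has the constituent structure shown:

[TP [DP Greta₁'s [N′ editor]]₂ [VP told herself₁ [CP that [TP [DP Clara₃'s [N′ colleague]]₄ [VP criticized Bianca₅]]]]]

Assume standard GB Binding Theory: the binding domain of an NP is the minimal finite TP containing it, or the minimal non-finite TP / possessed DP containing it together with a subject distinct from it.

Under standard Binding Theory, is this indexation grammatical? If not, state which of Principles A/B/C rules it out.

The two coindexed NPs are *Greta₁* and *herself₁*.
*herself₁* is an anaphor. Principle A requires it to be bound within its binding domain — the matrix TP, whose subject is [Greta₁'s editor]₂.
Within that domain it is c-commanded by *[Greta₁'s editor]₂*, which does not share its index.
*Greta₁* does not c-command the anaphor at all.
The anaphor is unbound in its domain → Principle A violation.

Principle A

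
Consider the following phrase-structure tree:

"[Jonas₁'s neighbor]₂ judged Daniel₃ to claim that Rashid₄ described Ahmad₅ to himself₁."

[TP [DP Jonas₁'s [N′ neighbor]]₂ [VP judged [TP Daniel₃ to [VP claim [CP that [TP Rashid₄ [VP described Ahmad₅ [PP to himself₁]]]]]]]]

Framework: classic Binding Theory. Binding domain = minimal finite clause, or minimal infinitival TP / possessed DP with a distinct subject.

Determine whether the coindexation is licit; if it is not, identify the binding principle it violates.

The two coindexed NPs are *Jonas₁* and *himself₁*.
*himself₁* is an anaphor. Principle A requires it to be bound within its binding domain — the embedded TP, whose subject is Rashid₄.
Within that domain it is c-commanded by *Rashid₄*, *Ahmad₅*, none of which share its index.
*Jonas₁* does not c-command the anaphor at all.
The anaphor is unbound in its domain → Principle A violation.

Principle A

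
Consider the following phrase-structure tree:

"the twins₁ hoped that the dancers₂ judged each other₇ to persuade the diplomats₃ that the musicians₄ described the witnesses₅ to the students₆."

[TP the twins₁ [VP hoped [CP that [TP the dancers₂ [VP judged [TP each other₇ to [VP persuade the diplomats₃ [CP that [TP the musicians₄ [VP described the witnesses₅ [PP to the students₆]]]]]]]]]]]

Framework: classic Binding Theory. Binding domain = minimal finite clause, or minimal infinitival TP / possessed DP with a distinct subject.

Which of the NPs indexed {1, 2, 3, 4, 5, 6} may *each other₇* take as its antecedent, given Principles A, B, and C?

*each other* is an anaphor, so Principle A applies: it must be bound in its binding domain.
Binding domain of *each other₇*: the embedded TP, whose subject is the dancers₂.
*the twins₁* c-commands the anaphor but is outside its binding domain → cannot satisfy Principle A.
*the dancers₂* c-commands the anaphor within its binding domain → licit binder.
*the diplomats₃* does not c-command the anaphor → cannot bind it.
*the musicians₄* does not c-command the anaphor → cannot bind it.
*the witnesses₅* does not c-command the anaphor → cannot bind it.
*the students₆* does not c-command the anaphor → cannot bind it.

{2}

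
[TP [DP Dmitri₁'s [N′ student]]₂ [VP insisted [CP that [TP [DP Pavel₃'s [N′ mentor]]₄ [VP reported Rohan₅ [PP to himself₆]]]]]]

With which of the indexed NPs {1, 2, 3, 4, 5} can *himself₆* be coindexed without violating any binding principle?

{4, 5}

*himself* is an anaphor, so Principle A applies: it must be bound in its binding domain.
Binding domain of *himself₆*: the embedded TP, whose subject is [Pavel₃'s mentor]₄.
*Dmitri₁* does not c-command the anaphor → cannot bind it.
*[Dmitri₁'s student]₂* c-commands the anaphor but is outside its binding domain → cannot satisfy Principle A.
*Pavel₃* does not c-command the anaphor → cannot bind it.
*[Pavel₃'s mentor]₄* c-commands the anaphor within its binding domain → licit binder.
*Rohan₅* c-commands the anaphor within its binding domain → licit binder.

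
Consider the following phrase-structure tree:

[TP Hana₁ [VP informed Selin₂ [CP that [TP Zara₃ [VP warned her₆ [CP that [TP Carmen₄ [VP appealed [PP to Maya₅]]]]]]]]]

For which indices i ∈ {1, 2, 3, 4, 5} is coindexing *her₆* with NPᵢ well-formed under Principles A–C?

{1, 2}

*her* is a pronoun, so Principle B applies: it must be free in its binding domain.
Binding domain of *her₆*: the embedded TP, whose subject is Zara₃.
*Hana₁* c-commands the pronoun but from outside its binding domain, and is not c-commanded by it → coindexation permitted.
*Selin₂* c-commands the pronoun but from outside its binding domain, and is not c-commanded by it → coindexation permitted.
*Zara₃* c-commands the pronoun within its binding domain → coindexation would violate Principle B.
*Carmen₄*: the pronoun c-commands this R-expression → coindexation would violate Principle C on *Carmen₄*.
*Maya₅*: the pronoun c-commands this R-expression → coindexation would violate Principle C on *Maya₅*.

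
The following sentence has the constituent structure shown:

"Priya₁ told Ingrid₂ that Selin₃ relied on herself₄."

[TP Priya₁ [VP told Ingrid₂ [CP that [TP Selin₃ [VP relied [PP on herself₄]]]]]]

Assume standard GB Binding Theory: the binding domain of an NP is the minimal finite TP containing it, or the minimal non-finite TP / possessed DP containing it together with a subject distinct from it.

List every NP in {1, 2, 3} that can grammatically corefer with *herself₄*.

{3}

*herself* is an anaphor, so Principle A applies: it must be bound in its binding domain.
Binding domain of *herself₄*: the embedded TP, whose subject is Selin₃.
*Priya₁* c-commands the anaphor but is outside its binding domain → cannot satisfy Principle A.
*Ingrid₂* c-commands the anaphor but is outside its binding domain → cannot satisfy Principle A.
*Selin₃* c-commands the anaphor within its binding domain → licit binder.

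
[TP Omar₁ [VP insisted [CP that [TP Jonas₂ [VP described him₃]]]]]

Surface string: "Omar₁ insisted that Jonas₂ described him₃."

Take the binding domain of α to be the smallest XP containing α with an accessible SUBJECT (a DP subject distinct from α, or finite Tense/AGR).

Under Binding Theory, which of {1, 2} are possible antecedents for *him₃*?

{1}

*him* is a pronoun, so Principle B applies: it must be free in its binding domain.
Binding domain of *him₃*: the embedded TP, whose subject is Jonas₂.
*Omar₁* c-commands the pronoun but from outside its binding domain, and is not c-commanded by it → coindexation permitted.
*Jonas₂* c-commands the pronoun within its binding domain → coindexation would violate Principle B.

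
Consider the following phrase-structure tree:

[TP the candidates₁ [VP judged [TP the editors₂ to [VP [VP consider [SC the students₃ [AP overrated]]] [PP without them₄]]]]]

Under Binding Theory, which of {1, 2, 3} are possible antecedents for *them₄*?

{1, 3}

*them* is a pronoun, so Principle B applies: it must be free in its binding domain.
Binding domain of *them₄*: the embedded TP, whose subject is the editors₂.
*the candidates₁* c-commands the pronoun but from outside its binding domain, and is not c-commanded by it → coindexation permitted.
*the editors₂* c-commands the pronoun within its binding domain → coindexation would violate Principle B.
*the students₃* and the pronoun do not c-command one another → neither Principle B nor Principle C is at stake; coindexation permitted.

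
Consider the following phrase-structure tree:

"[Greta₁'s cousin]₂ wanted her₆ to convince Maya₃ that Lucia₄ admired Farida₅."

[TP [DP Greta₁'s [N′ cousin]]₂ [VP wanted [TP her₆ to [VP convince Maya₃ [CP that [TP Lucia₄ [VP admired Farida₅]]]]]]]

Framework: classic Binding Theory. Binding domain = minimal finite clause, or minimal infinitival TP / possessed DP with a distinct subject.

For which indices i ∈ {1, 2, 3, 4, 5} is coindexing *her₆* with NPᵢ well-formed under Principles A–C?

{1}

*her* is a pronoun, so Principle B applies: it must be free in its binding domain.
Binding domain of *her₆*: the matrix TP, whose subject is [Greta₁'s cousin]₂.
*Greta₁* and the pronoun do not c-command one another → neither Principle B nor Principle C is at stake; coindexation permitted.
*[Greta₁'s cousin]₂* c-commands the pronoun within its binding domain → coindexation would violate Principle B.
*Maya₃*: the pronoun c-commands this R-expression → coindexation would violate Principle C on *Maya₃*.
*Lucia₄*: the pronoun c-commands this R-expression → coindexation would violate Principle C on *Lucia₄*.
*Farida₅*: the pronoun c-commands this R-expression → coindexation would violate Principle C on *Farida₅*.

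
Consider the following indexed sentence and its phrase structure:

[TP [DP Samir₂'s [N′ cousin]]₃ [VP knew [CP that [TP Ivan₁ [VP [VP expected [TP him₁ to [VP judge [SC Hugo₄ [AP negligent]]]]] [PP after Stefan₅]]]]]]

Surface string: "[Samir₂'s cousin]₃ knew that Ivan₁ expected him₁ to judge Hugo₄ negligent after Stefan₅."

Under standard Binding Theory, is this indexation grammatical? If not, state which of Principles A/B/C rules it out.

Principle B

The two coindexed NPs are *Ivan₁* and *him₁*.
*him₁* is a pronoun. Its binding domain is the embedded TP, whose subject is Ivan₁.
*Ivan₁* c-commands it within that domain and carries the same index.
The pronoun is locally bound → Principle B violation.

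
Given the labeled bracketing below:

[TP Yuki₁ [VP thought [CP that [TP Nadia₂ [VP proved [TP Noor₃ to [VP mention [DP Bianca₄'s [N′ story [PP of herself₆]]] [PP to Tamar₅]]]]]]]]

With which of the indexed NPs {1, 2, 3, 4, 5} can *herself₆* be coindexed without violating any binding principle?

{4}

*herself* is an anaphor, so Principle A applies: it must be bound in its binding domain.
Binding domain of *herself₆*: the possessed DP, whose subject is Bianca₄.
*Yuki₁* c-commands the anaphor but is outside its binding domain → cannot satisfy Principle A.
*Nadia₂* c-commands the anaphor but is outside its binding domain → cannot satisfy Principle A.
*Noor₃* c-commands the anaphor but is outside its binding domain → cannot satisfy Principle A.
*Bianca₄* c-commands the anaphor within its binding domain → licit binder.
*Tamar₅* does not c-command the anaphor → cannot bind it.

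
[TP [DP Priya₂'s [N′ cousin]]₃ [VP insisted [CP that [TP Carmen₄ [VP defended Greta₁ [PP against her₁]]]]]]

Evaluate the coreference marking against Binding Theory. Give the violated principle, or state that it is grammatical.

The two coindexed NPs are *Greta₁* and *her₁*.
*her₁* is a pronoun. Its binding domain is the embedded TP, whose subject is Carmen₄.
*Greta₁* c-commands it within that domain and carries the same index.
The pronoun is locally bound → Principle B violation.

Principle B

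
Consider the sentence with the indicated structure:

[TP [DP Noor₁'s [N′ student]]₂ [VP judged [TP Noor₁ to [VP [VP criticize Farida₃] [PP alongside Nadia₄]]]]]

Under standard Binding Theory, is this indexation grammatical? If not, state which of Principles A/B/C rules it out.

The two coindexed NPs are *Noor₁* and *Noor₁*.
*Noor₁* is an R-expression; no coindexed NP c-commands it, so Principle C holds.
*Noor₁* is an R-expression; *Noor₁* does not c-command it, and no other NP shares its index, so Principle C is satisfied.
All principles are respected.

grammatical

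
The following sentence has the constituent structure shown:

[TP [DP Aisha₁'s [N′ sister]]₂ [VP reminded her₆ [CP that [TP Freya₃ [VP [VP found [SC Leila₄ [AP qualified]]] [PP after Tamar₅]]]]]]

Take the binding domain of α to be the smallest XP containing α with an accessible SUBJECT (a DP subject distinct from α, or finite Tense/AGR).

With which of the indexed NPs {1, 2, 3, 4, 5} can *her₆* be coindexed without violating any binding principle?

*her* is a pronoun, so Principle B applies: it must be free in its binding domain.
Binding domain of *her₆*: the matrix TP, whose subject is [Aisha₁'s sister]₂.
*Aisha₁* and the pronoun do not c-command one another → neither Principle B nor Principle C is at stake; coindexation permitted.
*[Aisha₁'s sister]₂* c-commands the pronoun within its binding domain → coindexation would violate Principle B.
*Freya₃*: the pronoun c-commands this R-expression → coindexation would violate Principle C on *Freya₃*.
*Leila₄*: the pronoun c-commands this R-expression → coindexation would violate Principle C on *Leila₄*.
*Tamar₅*: the pronoun c-commands this R-expression → coindexation would violate Principle C on *Tamar₅*.

{1}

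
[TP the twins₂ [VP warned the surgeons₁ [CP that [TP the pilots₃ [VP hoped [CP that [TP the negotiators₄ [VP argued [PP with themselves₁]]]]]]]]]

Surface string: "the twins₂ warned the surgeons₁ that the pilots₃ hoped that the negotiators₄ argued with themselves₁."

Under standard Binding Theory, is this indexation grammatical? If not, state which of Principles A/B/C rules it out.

Principle A

The two coindexed NPs are *the surgeons₁* and *themselves₁*.
*themselves₁* is an anaphor. Principle A requires it to be bound within its binding domain — the embedded TP, whose subject is the negotiators₄.
Within that domain it is c-commanded by *the negotiators₄*, which does not share its index.
*the surgeons₁* does c-command the anaphor, but from outside its binding domain.
The anaphor is unbound in its domain → Principle A violation.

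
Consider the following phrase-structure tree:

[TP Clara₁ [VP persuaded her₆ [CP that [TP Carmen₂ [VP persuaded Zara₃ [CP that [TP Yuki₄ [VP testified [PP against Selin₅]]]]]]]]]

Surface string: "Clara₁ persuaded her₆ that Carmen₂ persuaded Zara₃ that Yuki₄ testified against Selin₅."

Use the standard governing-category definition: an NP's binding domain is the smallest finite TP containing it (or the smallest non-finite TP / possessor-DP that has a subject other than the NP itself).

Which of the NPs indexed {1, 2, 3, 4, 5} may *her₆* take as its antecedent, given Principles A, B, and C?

*her* is a pronoun, so Principle B applies: it must be free in its binding domain.
Binding domain of *her₆*: the matrix TP, whose subject is Clara₁.
*Clara₁* c-commands the pronoun within its binding domain → coindexation would violate Principle B.
*Carmen₂*: the pronoun c-commands this R-expression → coindexation would violate Principle C on *Carmen₂*.
*Zara₃*: the pronoun c-commands this R-expression → coindexation would violate Principle C on *Zara₃*.
*Yuki₄*: the pronoun c-commands this R-expression → coindexation would violate Principle C on *Yuki₄*.
*Selin₅*: the pronoun c-commands this R-expression → coindexation would violate Principle C on *Selin₅*.

none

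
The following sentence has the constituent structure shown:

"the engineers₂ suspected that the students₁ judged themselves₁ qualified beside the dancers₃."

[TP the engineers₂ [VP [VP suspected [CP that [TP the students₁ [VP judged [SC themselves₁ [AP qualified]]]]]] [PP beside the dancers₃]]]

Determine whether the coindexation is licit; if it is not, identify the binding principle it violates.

grammatical

The two coindexed NPs are *the students₁* and *themselves₁*.
*themselves₁* is an anaphor; its binding domain is the embedded TP, whose subject is the students₁. *the students₁* c-commands it within that domain and shares its index, so Principle A is satisfied.
*the students₁* is an R-expression; *themselves₁* does not c-command it, and no other NP shares its index, so Principle C is satisfied.
All principles are respected.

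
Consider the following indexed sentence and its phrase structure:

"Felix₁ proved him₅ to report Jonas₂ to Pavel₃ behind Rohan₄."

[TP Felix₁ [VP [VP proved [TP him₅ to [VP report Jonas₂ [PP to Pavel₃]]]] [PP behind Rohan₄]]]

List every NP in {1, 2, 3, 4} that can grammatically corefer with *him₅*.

{4}

*him* is a pronoun, so Principle B applies: it must be free in its binding domain.
Binding domain of *him₅*: the matrix TP, whose subject is Felix₁.
*Felix₁* c-commands the pronoun within its binding domain → coindexation would violate Principle B.
*Jonas₂*: the pronoun c-commands this R-expression → coindexation would violate Principle C on *Jonas₂*.
*Pavel₃*: the pronoun c-commands this R-expression → coindexation would violate Principle C on *Pavel₃*.
*Rohan₄* and the pronoun do not c-command one another → neither Principle B nor Principle C is at stake; coindexation permitted.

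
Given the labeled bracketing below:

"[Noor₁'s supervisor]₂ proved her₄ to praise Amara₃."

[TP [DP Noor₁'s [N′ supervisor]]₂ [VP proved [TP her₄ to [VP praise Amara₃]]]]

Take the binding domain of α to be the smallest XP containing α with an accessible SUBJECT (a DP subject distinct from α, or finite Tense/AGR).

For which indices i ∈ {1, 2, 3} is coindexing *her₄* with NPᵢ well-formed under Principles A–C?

{1}

*her* is a pronoun, so Principle B applies: it must be free in its binding domain.
Binding domain of *her₄*: the matrix TP, whose subject is [Noor₁'s supervisor]₂.
*Noor₁* and the pronoun do not c-command one another → neither Principle B nor Principle C is at stake; coindexation permitted.
*[Noor₁'s supervisor]₂* c-commands the pronoun within its binding domain → coindexation would violate Principle B.
*Amara₃*: the pronoun c-commands this R-expression → coindexation would violate Principle C on *Amara₃*.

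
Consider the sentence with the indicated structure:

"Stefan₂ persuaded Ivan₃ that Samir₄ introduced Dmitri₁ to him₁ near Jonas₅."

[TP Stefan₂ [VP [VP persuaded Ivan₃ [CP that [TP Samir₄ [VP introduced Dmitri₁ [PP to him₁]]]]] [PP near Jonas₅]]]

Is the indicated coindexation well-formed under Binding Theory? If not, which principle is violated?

Principle B

The two coindexed NPs are *Dmitri₁* and *him₁*.
*him₁* is a pronoun. Its binding domain is the embedded TP, whose subject is Samir₄.
*Dmitri₁* c-commands it within that domain and carries the same index.
The pronoun is locally bound → Principle B violation.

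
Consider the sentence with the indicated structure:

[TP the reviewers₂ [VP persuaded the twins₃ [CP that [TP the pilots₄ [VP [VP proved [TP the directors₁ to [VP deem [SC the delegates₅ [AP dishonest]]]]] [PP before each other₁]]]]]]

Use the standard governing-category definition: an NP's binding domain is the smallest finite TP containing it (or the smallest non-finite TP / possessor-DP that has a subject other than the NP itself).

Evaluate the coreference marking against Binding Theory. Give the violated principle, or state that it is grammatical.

Principle A

The two coindexed NPs are *the directors₁* and *each other₁*.
*each other₁* is an anaphor. Principle A requires it to be bound within its binding domain — the embedded TP, whose subject is the pilots₄.
Within that domain it is c-commanded by *the pilots₄*, which does not share its index.
*the directors₁* does not c-command the anaphor at all.
The anaphor is unbound in its domain → Principle A violation.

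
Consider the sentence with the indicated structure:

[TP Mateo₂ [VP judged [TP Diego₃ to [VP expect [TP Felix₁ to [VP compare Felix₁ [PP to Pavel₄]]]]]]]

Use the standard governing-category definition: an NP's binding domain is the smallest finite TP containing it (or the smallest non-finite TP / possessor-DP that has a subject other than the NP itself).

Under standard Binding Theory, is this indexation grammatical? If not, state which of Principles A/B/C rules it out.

Principle C

The two coindexed NPs are *Felix₁* (the lower occurrence) and *Felix₁* (the higher occurrence).
*Felix₁* (the lower occurrence) is an R-expression. Principle C requires it to be free everywhere.
*Felix₁* (the higher occurrence) c-commands it and carries the same index.
The R-expression is bound → Principle C violation.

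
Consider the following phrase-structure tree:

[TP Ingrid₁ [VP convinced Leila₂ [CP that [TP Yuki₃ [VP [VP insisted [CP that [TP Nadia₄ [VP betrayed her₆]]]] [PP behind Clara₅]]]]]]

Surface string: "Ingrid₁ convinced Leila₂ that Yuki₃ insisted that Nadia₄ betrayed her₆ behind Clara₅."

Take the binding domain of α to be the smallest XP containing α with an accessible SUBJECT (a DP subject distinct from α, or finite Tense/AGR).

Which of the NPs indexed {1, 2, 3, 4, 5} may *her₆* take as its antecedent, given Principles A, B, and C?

{1, 2, 3, 5}

*her* is a pronoun, so Principle B applies: it must be free in its binding domain.
Binding domain of *her₆*: the embedded TP, whose subject is Nadia₄.
*Ingrid₁* c-commands the pronoun but from outside its binding domain, and is not c-commanded by it → coindexation permitted.
*Leila₂* c-commands the pronoun but from outside its binding domain, and is not c-commanded by it → coindexation permitted.
*Yuki₃* c-commands the pronoun but from outside its binding domain, and is not c-commanded by it → coindexation permitted.
*Nadia₄* c-commands the pronoun within its binding domain → coindexation would violate Principle B.
*Clara₅* and the pronoun do not c-command one another → neither Principle B nor Principle C is at stake; coindexation permitted.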